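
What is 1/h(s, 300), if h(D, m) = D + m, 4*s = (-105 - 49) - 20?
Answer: 2/513 ≈ 0.0038986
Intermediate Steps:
s = -87/2 (s = ((-105 - 49) - 20)/4 = (-154 - 20)/4 = (¼)*(-174) = -87/2 ≈ -43.500)
1/h(s, 300) = 1/(-87/2 + 300) = 1/(513/2) = 2/513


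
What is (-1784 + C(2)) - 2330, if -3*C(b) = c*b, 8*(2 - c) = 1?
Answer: -16461/4 ≈ -4115.3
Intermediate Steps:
c = 15/8 (c = 2 - ⅛*1 = 2 - ⅛ = 15/8 ≈ 1.8750)
C(b) = -5*b/8
(-1784 + C(2)) - 2330 = (-1784 - 5/8*2) - 2330 = (-1784 - 5/4) - 2330 = -7141/4 - 2330 = -16461/4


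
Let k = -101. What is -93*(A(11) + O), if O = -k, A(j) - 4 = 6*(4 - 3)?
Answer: -10323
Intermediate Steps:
A(j) = 10 (A(j) = 4 + 6*(4 - 3) = 4 + 6*1 = 4 + 6 = 10)
O = 101 (O = -1*(-101) = 101)
-93*(A(11) + O) = -93*(10 + 101) = -93*111 = -10323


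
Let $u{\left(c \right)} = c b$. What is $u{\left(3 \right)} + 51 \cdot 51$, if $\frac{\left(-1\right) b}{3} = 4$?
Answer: $2565$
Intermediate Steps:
$b = -12$ ($b = \left(-3\right) 4 = -12$)
$u{\left(c \right)} = - 12 c$ ($u{\left(c \right)} = c \left(-12\right) = - 12 c$)
$u{\left(3 \right)} + 51 \cdot 51 = \left(-12\right) 3 + 51 \cdot 51 = -36 + 2601 = 2565$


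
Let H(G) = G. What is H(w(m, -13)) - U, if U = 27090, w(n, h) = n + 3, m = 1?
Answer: -27086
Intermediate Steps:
w(n, h) = 3 + n
H(w(m, -13)) - U = (3 + 1) - 1*27090 = 4 - 27090 = -27086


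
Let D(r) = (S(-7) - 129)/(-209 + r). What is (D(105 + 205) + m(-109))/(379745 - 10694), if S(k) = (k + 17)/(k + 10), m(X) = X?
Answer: -33404/111822453 ≈ -0.00029872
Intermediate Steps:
S(k) = (17 + k)/(10 + k)
D(r) = -377/(3*(-209 + r)) (D(r) = ((17 - 7)/(10 - 7) - 129)/(-209 + r) = (10/3 - 129)/(-209 + r) = -377/(3*(-209 + r)))
(D(105 + 205) + m(-109))/(379745 - 10694) = (-377/(-627 + 3*(105 + 205)) - 109)/(379745 - 10694) = (-377/(-627 + 3*310) - 109)/369051 = (-377/(-627 + 930) - 109)*(1/369051) = (-377/303 - 109)*(1/369051) = -33404/303*1/369051 = -33404/111822453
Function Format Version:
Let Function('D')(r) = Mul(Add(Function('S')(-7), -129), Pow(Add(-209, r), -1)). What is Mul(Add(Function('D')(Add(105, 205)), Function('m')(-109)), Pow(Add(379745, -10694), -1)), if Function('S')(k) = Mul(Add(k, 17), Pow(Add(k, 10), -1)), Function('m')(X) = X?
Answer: Rational(-33404, 111822453) ≈ -0.00029872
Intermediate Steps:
Function('S')(k) = Mul(Pow(Add(10, k), -1), Add(17, k)) (Function('S')(k) = Mul(Add(17, k), Pow(Add(10, k), -1)) = Mul(Pow(Add(10, k), -1), Add(17, k)))
Function('D')(r) = Mul(Rational(-377, 3), Pow(Add(-209, r), -1)) (Function('D')(r) = Mul(Add(Mul(Pow(Add(10, -7), -1), Add(17, -7)), -129), Pow(Add(-209, r), -1)) = Mul(Add(Mul(Pow(3, -1), 10), -129), Pow(Add(-209, r), -1)) = Mul(Add(Mul(Rational(1, 3), 10), -129), Pow(Add(-209, r), -1)) = Mul(Add(Rational(10, 3), -129), Pow(Add(-209, r), -1)) = Mul(Rational(-377, 3), Pow(Add(-209, r), -1)))
Mul(Add(Function('D')(Add(105, 205)), Function('m')(-109)), Pow(Add(379745, -10694), -1)) = Mul(Add(Mul(-377, Pow(Add(-627, Mul(3, Add(105, 205))), -1)), -109), Pow(Add(379745, -10694), -1)) = Mul(Add(Mul(-377, Pow(Add(-627, Mul(3, 310)), -1)), -109), Pow(369051, -1)) = Mul(Add(Mul(-377, Pow(Add(-627, 930), -1)), -109), Rational(1, 369051)) = Mul(Add(Mul(-377, Pow(303, -1)), -109), Rational(1, 369051)) = Mul(Add(Mul(-377, Rational(1, 303)), -109), Rational(1, 369051)) = Mul(Add(Rational(-377, 303), -109), Rational(1, 369051)) = Mul(Rational(-33404, 303), Rational(1, 369051)) = Rational(-33404, 111822453)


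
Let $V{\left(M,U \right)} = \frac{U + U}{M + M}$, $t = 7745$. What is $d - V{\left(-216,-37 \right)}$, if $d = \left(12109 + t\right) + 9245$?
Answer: $\frac{6285347}{216} \approx 29099.0$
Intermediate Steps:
$d = 29099$ ($d = \left(12109 + 7745\right) + 9245 = 19854 + 9245 = 29099$)
$V{\left(M,U \right)} = \frac{U}{M}$ ($V{\left(M,U \right)} = \frac{2 U}{2 M} = 2 U \frac{1}{2 M} = \frac{U}{M}$)
$d - V{\left(-216,-37 \right)} = 29099 - - \frac{37}{-216} = 29099 - \left(-37\right) \left(- \frac{1}{216}\right) = 29099 - \frac{37}{216} = \frac{6285347}{216}$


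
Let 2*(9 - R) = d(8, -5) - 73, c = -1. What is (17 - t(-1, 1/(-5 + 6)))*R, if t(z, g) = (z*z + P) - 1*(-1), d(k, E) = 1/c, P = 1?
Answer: 644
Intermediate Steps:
d(k, E) = -1 (d(k, E) = 1/(-1) = 1*(-1) = -1)
t(z, g) = 2 + z² (t(z, g) = (z*z + 1) - 1*(-1) = (z² + 1) + 1 = (1 + z²) + 1 = 2 + z²)
R = 46 (R = 9 - (-1 - 73)/2 = 9 - ½*(-74) = 9 + 37 = 46)
(17 - t(-1, 1/(-5 + 6)))*R = (17 - (2 + (-1)²))*46 = (17 - (2 + 1))*46 = (17 - 1*3)*46 = (17 - 3)*46 = 14*46 = 644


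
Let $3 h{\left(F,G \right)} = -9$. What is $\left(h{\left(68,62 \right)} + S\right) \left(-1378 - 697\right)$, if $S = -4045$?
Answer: $8399600$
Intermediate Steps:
$h{\left(F,G \right)} = -3$ ($h{\left(F,G \right)} = \frac{1}{3} \left(-9\right) = -3$)
$\left(h{\left(68,62 \right)} + S\right) \left(-1378 - 697\right) = \left(-3 - 4045\right) \left(-1378 - 697\right) = \left(-4048\right) \left(-2075\right) = 8399600$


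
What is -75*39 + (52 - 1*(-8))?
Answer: -2865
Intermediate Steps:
-75*39 + (52 - 1*(-8)) = -2925 + (52 + 8) = -2925 + 60 = -2865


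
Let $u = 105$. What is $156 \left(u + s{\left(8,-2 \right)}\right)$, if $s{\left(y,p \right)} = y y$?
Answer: $26364$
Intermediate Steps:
$s{\left(y,p \right)} = y^{2}$
$156 \left(u + s{\left(8,-2 \right)}\right) = 156 \left(105 + 8^{2}\right) = 156 \left(105 + 64\right) = 156 \cdot 169 = 26364$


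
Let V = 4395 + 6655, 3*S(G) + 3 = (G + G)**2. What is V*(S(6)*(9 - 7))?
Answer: 1038700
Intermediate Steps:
S(G) = -1 + 4*G**2/3 (S(G) = -1 + (G + G)**2/3 = -1 + (2*G)**2/3 = -1 + (4*G**2)/3 = -1 + 4*G**2/3)
V = 11050
V*(S(6)*(9 - 7)) = 11050*((-1 + (4/3)*6**2)*(9 - 7)) = 11050*((-1 + (4/3)*36)*2) = 11050*((-1 + 48)*2) = 11050*(47*2) = 11050*94 = 1038700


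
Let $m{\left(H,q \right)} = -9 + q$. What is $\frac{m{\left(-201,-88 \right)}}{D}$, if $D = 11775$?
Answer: $- \frac{97}{11775} \approx -0.0082378$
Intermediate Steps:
$\frac{m{\left(-201,-88 \right)}}{D} = \frac{-9 - 88}{11775} = \left(-97\right) \frac{1}{11775} = - \frac{97}{11775}$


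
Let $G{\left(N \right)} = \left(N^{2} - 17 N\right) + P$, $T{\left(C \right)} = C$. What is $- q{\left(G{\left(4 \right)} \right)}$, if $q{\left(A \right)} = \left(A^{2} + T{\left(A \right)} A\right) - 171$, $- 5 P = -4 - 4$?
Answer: $- \frac{122733}{25} \approx -4909.3$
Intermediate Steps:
$P = \frac{8}{5}$ ($P = - \frac{-4 - 4}{5} = \left(- \frac{1}{5}\right) \left(-8\right) = \frac{8}{5} \approx 1.6$)
$G{\left(N \right)} = \frac{8}{5} + N^{2} - 17 N$ ($G{\left(N \right)} = \left(N^{2} - 17 N\right) + \frac{8}{5} = \frac{8}{5} + N^{2} - 17 N$)
$q{\left(A \right)} = -171 + 2 A^{2}$ ($q{\left(A \right)} = \left(A^{2} + A A\right) - 171 = \left(A^{2} + A^{2}\right) - 171 = 2 A^{2} - 171 = -171 + 2 A^{2}$)
$- q{\left(G{\left(4 \right)} \right)} = - (-171 + 2 \left(\frac{8}{5} + 4^{2} - 68\right)^{2}) = - (-171 + 2 \left(\frac{8}{5} + 16 - 68\right)^{2}) = - (-171 + 2 \left(- \frac{252}{5}\right)^{2}) = - (-171 + 2 \cdot \frac{63504}{25}) = - (-171 + \frac{127008}{25}) = \left(-1\right) \frac{122733}{25} = - \frac{122733}{25}$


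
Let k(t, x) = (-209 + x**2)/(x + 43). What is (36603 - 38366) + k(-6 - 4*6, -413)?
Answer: -82267/37 ≈ -2223.4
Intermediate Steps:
k(t, x) = (-209 + x**2)/(43 + x)
(36603 - 38366) + k(-6 - 4*6, -413) = (36603 - 38366) + (-209 + (-413)**2)/(43 - 413) = -1763 + (-209 + 170569)/(-370) = -1763 - 1/370*170360 = -1763 - 17036/37 = -82267/37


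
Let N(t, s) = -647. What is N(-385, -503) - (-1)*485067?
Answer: 484420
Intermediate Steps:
N(-385, -503) - (-1)*485067 = -647 - (-1)*485067 = -647 - 1*(-485067) = -647 + 485067 = 484420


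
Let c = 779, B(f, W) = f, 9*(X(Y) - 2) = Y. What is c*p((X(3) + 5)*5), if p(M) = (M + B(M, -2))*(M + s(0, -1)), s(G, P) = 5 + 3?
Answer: 22964920/9 ≈ 2.5517e+6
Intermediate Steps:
X(Y) = 2 + Y/9
s(G, P) = 8
p(M) = 2*M*(8 + M) (p(M) = (M + M)*(M + 8) = (2*M)*(8 + M) = 2*M*(8 + M))
c*p((X(3) + 5)*5) = 779*(2*(((2 + (⅑)*3) + 5)*5)*(8 + ((2 + (⅑)*3) + 5)*5)) = 779*(2*(((2 + ⅓) + 5)*5)*(8 + ((2 + ⅓) + 5)*5)) = 779*(2*((7/3 + 5)*5)*(8 + (7/3 + 5)*5)) = 779*(2*((22/3)*5)*(8 + (22/3)*5)) = 779*(2*(110/3)*(8 + 110/3)) = 779*(2*(110/3)*(134/3)) = 779*(29480/9) = 22964920/9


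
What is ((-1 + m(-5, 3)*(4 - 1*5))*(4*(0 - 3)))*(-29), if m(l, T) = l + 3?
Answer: 348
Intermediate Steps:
m(l, T) = 3 + l
((-1 + m(-5, 3)*(4 - 1*5))*(4*(0 - 3)))*(-29) = ((-1 + (3 - 5)*(4 - 1*5))*(4*(0 - 3)))*(-29) = ((-1 - 2*(4 - 5))*(4*(-3)))*(-29) = ((-1 - 2*(-1))*(-12))*(-29) = ((-1 + 2)*(-12))*(-29) = (1*(-12))*(-29) = -12*(-29) = 348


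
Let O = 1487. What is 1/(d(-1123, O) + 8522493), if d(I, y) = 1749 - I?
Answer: 1/8525365 ≈ 1.1730e-7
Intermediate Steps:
1/(d(-1123, O) + 8522493) = 1/((1749 - 1*(-1123)) + 8522493) = 1/((1749 + 1123) + 8522493) = 1/(2872 + 8522493) = 1/8525365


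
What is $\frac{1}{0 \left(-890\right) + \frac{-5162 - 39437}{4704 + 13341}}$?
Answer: $- \frac{18045}{44599} \approx -0.40461$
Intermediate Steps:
$\frac{1}{0 \left(-890\right) + \frac{-5162 - 39437}{4704 + 13341}} = \frac{1}{0 + \frac{-5162 - 39437}{18045}} = \frac{1}{0 - \frac{44599}{18045}} = \frac{1}{- \frac{44599}{18045}} = - \frac{18045}{44599}$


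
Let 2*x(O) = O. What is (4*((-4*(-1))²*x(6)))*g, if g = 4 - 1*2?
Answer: 384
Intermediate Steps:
g = 2 (g = 4 - 2 = 2)
x(O) = O/2
(4*((-4*(-1))²*x(6)))*g = (4*((-4*(-1))²*((½)*6)))*2 = (4*(4²*3))*2 = (4*(16*3))*2 = (4*48)*2 = 192*2 = 384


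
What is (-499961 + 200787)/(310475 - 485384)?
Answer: 299174/174909 ≈ 1.7105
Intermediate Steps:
(-499961 + 200787)/(310475 - 485384) = -299174/(-174909) = -299174*(-1/174909) = 299174/174909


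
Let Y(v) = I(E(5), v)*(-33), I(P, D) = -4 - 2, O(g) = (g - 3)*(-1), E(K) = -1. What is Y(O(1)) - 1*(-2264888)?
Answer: 2265086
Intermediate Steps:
O(g) = 3 - g (O(g) = (-3 + g)*(-1) = 3 - g)
I(P, D) = -6
Y(v) = 198 (Y(v) = -6*(-33) = 198)
Y(O(1)) - 1*(-2264888) = 198 - 1*(-2264888) = 198 + 2264888 = 2265086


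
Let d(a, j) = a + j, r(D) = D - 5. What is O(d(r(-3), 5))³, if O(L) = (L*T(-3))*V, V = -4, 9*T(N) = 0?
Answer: 0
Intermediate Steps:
r(D) = -5 + D
T(N) = 0 (T(N) = (⅑)*0 = 0)
O(L) = 0 (O(L) = (L*0)*(-4) = 0*(-4) = 0)
O(d(r(-3), 5))³ = 0³ = 0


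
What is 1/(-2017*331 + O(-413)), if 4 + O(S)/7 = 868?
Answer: -1/661579 ≈ -1.5115e-6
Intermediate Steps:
O(S) = 6048 (O(S) = -28 + 7*868 = -28 + 6076 = 6048)
1/(-2017*331 + O(-413)) = 1/(-2017*331 + 6048) = 1/(-667627 + 6048) = 1/(-661579) = -1/661579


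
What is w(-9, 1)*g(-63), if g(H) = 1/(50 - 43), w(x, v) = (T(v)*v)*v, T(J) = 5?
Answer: 5/7 ≈ 0.71429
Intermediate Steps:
w(x, v) = 5*v² (w(x, v) = (5*v)*v = 5*v²)
g(H) = ⅐ (g(H) = 1/7 = ⅐)
w(-9, 1)*g(-63) = (5*1²)*(⅐) = (5*1)*(⅐) = 5*(⅐) = 5/7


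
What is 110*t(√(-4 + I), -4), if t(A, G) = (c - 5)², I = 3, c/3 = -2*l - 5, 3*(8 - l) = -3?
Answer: 602360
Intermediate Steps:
l = 9 (l = 8 - ⅓*(-3) = 8 + 1 = 9)
c = -69 (c = 3*(-2*9 - 5) = 3*(-18 - 5) = 3*(-23) = -69)
t(A, G) = 5476 (t(A, G) = (-69 - 5)² = (-74)² = 5476)
110*t(√(-4 + I), -4) = 110*5476 = 602360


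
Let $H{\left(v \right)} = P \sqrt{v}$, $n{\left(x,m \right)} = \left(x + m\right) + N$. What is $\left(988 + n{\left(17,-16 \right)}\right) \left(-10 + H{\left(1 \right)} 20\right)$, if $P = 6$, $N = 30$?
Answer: $112090$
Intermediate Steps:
$n{\left(x,m \right)} = 30 + m + x$ ($n{\left(x,m \right)} = \left(x + m\right) + 30 = \left(m + x\right) + 30 = 30 + m + x$)
$H{\left(v \right)} = 6 \sqrt{v}$
$\left(988 + n{\left(17,-16 \right)}\right) \left(-10 + H{\left(1 \right)} 20\right) = \left(988 + \left(30 - 16 + 17\right)\right) \left(-10 + 6 \sqrt{1} \cdot 20\right) = \left(988 + 31\right) \left(-10 + 6 \cdot 1 \cdot 20\right) = 1019 \left(-10 + 6 \cdot 20\right) = 1019 \left(-10 + 120\right) = 1019 \cdot 110 = 112090$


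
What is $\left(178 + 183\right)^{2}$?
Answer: $130321$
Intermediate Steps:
$\left(178 + 183\right)^{2} = 361^{2} = 130321$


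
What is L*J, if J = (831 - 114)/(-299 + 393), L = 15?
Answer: 10755/94 ≈ 114.41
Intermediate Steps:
J = 717/94 ≈ 7.6277
L*J = 15*(717/94) = 10755/94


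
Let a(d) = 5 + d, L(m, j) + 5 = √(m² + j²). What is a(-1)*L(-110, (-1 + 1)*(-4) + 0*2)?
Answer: 420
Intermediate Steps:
L(m, j) = -5 + √(j² + m²) (L(m, j) = -5 + √(m² + j²) = -5 + √(j² + m²))
a(-1)*L(-110, (-1 + 1)*(-4) + 0*2) = (5 - 1)*(-5 + √(((-1 + 1)*(-4) + 0*2)² + (-110)²)) = 4*(-5 + √((0*(-4) + 0)² + 12100)) = 4*(-5 + √((0 + 0)² + 12100)) = 4*(-5 + √(0² + 12100)) = 4*(-5 + √(0 + 12100)) = 4*(-5 + √12100) = 4*(-5 + 110) = 4*105 = 420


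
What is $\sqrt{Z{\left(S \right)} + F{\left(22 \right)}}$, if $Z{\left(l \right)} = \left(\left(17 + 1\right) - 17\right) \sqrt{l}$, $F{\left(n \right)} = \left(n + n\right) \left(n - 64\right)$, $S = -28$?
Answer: $\sqrt{-1848 + 2 i \sqrt{7}} \approx 0.0615 + 42.988 i$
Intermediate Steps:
$F{\left(n \right)} = 2 n \left(-64 + n\right)$
$Z{\left(l \right)} = \sqrt{l}$ ($Z{\left(l \right)} = \left(18 - 17\right) \sqrt{l} = 1 \sqrt{l} = \sqrt{l}$)
$\sqrt{Z{\left(S \right)} + F{\left(22 \right)}} = \sqrt{\sqrt{-28} + 2 \cdot 22 \left(-64 + 22\right)} = \sqrt{2 i \sqrt{7} + 2 \cdot 22 \left(-42\right)} = \sqrt{2 i \sqrt{7} - 1848} = \sqrt{-1848 + 2 i \sqrt{7}}$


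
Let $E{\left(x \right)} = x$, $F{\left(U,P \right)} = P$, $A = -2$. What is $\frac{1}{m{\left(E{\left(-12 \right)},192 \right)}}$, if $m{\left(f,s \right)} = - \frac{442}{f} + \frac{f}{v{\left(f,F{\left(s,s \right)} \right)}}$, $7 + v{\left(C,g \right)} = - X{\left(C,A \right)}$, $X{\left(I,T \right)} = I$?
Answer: $\frac{30}{1033} \approx 0.029042$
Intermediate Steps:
$v{\left(C,g \right)} = -7 - C$
$m{\left(f,s \right)} = - \frac{442}{f} + \frac{f}{-7 - f}$
$\frac{1}{m{\left(E{\left(-12 \right)},192 \right)}} = \frac{1}{\frac{1}{-12} \frac{1}{7 - 12} \left(-3094 - \left(-12\right)^{2} - -5304\right)} = \frac{1}{\left(- \frac{1}{12}\right) \frac{1}{-5} \left(-3094 - 144 + 5304\right)} = \frac{1}{\left(- \frac{1}{12}\right) \left(- \frac{1}{5}\right) \left(-3094 - 144 + 5304\right)} = \frac{1}{\left(- \frac{1}{12}\right) \left(- \frac{1}{5}\right) 2066} = \frac{1}{\frac{1033}{30}} = \frac{30}{1033}$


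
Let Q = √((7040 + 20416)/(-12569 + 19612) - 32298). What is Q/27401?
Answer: I*√1601911742394/192985243 ≈ 0.0065584*I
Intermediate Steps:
Q = I*√1601911742394/7043 (Q = √(27456/7043 - 32298) = √(-227447358/7043) = I*√1601911742394/7043 ≈ 179.71*I)
Q/27401 = (I*√1601911742394/7043)/27401 = (I*√1601911742394/7043)*(1/27401) = I*√1601911742394/192985243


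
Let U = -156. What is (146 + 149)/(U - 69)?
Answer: -59/45 ≈ -1.3111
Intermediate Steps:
(146 + 149)/(U - 69) = (146 + 149)/(-156 - 69) = 295/(-225) = -1/225*295 = -59/45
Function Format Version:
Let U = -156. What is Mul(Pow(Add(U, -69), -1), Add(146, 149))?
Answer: Rational(-59, 45) ≈ -1.3111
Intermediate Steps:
Mul(Pow(Add(U, -69), -1), Add(146, 149)) = Mul(Pow(Add(-156, -69), -1), Add(146, 149)) = Mul(Pow(-225, -1), 295) = Mul(Rational(-1, 225), 295) = Rational(-59, 45)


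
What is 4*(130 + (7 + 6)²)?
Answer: 1196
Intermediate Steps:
4*(130 + (7 + 6)²) = 4*(130 + 13²) = 4*(130 + 169) = 4*299 = 1196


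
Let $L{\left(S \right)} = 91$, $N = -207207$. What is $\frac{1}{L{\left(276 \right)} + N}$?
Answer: $- \frac{1}{207116} \approx -4.8282 \cdot 10^{-6}$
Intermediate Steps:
$\frac{1}{L{\left(276 \right)} + N} = \frac{1}{91 - 207207} = \frac{1}{-207116} = - \frac{1}{207116}$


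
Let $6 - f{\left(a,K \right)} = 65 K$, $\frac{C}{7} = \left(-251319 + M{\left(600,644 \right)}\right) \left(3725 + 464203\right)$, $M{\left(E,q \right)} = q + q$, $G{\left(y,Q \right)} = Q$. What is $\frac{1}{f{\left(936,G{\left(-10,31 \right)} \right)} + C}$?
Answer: $- \frac{1}{818975542385} \approx -1.221 \cdot 10^{-12}$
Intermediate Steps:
$M{\left(E,q \right)} = 2 q$
$C = -818975540376$ ($C = 7 \left(-251319 + 2 \cdot 644\right) \left(3725 + 464203\right) = 7 \left(-251319 + 1288\right) 467928 = 7 \left(\left(-250031\right) 467928\right) = 7 \left(-116996505768\right) = -818975540376$)
$f{\left(a,K \right)} = 6 - 65 K$
$\frac{1}{f{\left(936,G{\left(-10,31 \right)} \right)} + C} = \frac{1}{\left(6 - 2015\right) - 818975540376} = \frac{1}{-2009 - 818975540376} = \frac{1}{-818975542385} = - \frac{1}{818975542385}$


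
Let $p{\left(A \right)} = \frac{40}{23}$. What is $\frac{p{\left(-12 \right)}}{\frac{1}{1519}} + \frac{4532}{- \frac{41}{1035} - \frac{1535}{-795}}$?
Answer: $\frac{6010614850}{1193033} \approx 5038.1$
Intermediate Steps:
$p{\left(A \right)} = \frac{40}{23}$ ($p{\left(A \right)} = 40 \cdot \frac{1}{23} = \frac{40}{23}$)
$\frac{p{\left(-12 \right)}}{\frac{1}{1519}} + \frac{4532}{- \frac{41}{1035} - \frac{1535}{-795}} = \frac{40}{23 \cdot \frac{1}{1519}} + \frac{4532}{- \frac{41}{1035} - \frac{1535}{-795}} = \frac{40 \frac{1}{\frac{1}{1519}}}{23} + \frac{4532}{\left(-41\right) \frac{1}{1035} - - \frac{307}{159}} = \frac{40}{23} \cdot 1519 + \frac{4532}{- \frac{41}{1035} + \frac{307}{159}} = \frac{60760}{23} + \frac{4532}{\frac{103742}{54855}} = \frac{60760}{23} + 4532 \cdot \frac{54855}{103742} = \frac{60760}{23} + \frac{124301430}{51871} = \frac{6010614850}{1193033}$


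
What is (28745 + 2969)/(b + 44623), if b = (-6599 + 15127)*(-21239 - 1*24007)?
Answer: -31714/385813265 ≈ -8.2200e-5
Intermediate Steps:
b = -385857888 (b = 8528*(-21239 - 24007) = 8528*(-45246) = -385857888)
(28745 + 2969)/(b + 44623) = (28745 + 2969)/(-385857888 + 44623) = 31714/(-385813265) = 31714*(-1/385813265) = -31714/385813265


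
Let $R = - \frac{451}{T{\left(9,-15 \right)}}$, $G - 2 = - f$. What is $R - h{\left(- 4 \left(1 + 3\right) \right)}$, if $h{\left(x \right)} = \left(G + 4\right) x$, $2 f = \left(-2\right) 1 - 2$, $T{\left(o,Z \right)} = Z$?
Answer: $\frac{2371}{15} \approx 158.07$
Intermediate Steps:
$f = -2$ ($f = \frac{\left(-2\right) 1 - 2}{2} = \frac{-2 - 2}{2} = \frac{1}{2} \left(-4\right) = -2$)
$G = 4$ ($G = 2 - -2 = 2 + 2 = 4$)
$h{\left(x \right)} = 8 x$ ($h{\left(x \right)} = \left(4 + 4\right) x = 8 x$)
$R = \frac{451}{15}$ ($R = - \frac{451}{-15} = \left(-451\right) \left(- \frac{1}{15}\right) = \frac{451}{15} \approx 30.067$)
$R - h{\left(- 4 \left(1 + 3\right) \right)} = \frac{451}{15} - 8 \left(- 4 \left(1 + 3\right)\right) = \frac{451}{15} - 8 \left(\left(-4\right) 4\right) = \frac{451}{15} - 8 \left(-16\right) = \frac{451}{15} - -128 = \frac{451}{15} + 128 = \frac{2371}{15}$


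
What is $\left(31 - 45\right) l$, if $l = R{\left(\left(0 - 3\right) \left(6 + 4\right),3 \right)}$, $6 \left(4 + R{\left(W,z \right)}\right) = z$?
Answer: $49$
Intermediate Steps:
$R{\left(W,z \right)} = -4 + \frac{z}{6}$
$l = - \frac{7}{2}$ ($l = -4 + \frac{1}{6} \cdot 3 = -4 + \frac{1}{2} = - \frac{7}{2} \approx -3.5$)
$\left(31 - 45\right) l = \left(31 - 45\right) \left(- \frac{7}{2}\right) = \left(-14\right) \left(- \frac{7}{2}\right) = 49$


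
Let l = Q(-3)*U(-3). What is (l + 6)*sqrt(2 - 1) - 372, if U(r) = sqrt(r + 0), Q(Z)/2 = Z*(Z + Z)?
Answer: -366 + 36*I*sqrt(3) ≈ -366.0 + 62.354*I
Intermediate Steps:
Q(Z) = 4*Z**2 (Q(Z) = 2*(Z*(Z + Z)) = 2*(Z*(2*Z)) = 2*(2*Z**2) = 4*Z**2)
U(r) = sqrt(r)
l = 36*I*sqrt(3) (l = (4*(-3)**2)*sqrt(-3) = (4*9)*(I*sqrt(3)) = 36*(I*sqrt(3)) = 36*I*sqrt(3) ≈ 62.354*I)
(l + 6)*sqrt(2 - 1) - 372 = (36*I*sqrt(3) + 6)*sqrt(2 - 1) - 372 = (6 + 36*I*sqrt(3))*sqrt(1) - 372 = (6 + 36*I*sqrt(3))*1 - 372 = (6 + 36*I*sqrt(3)) - 372 = -366 + 36*I*sqrt(3)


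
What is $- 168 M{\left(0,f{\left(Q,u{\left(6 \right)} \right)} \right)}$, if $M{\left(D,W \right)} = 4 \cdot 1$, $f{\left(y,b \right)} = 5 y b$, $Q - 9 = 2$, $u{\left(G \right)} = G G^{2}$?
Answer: $-672$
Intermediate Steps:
$u{\left(G \right)} = G^{3}$
$Q = 11$ ($Q = 9 + 2 = 11$)
$f{\left(y,b \right)} = 5 b y$
$M{\left(D,W \right)} = 4$
$- 168 M{\left(0,f{\left(Q,u{\left(6 \right)} \right)} \right)} = \left(-168\right) 4 = -672$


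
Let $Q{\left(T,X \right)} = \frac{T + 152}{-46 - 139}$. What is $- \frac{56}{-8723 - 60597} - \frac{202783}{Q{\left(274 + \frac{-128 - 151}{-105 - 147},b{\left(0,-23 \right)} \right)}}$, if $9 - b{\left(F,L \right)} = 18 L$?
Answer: $\frac{9101854203813}{103624735} \approx 87835.0$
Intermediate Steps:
$b{\left(F,L \right)} = 9 - 18 L$
$Q{\left(T,X \right)} = - \frac{152}{185} - \frac{T}{185}$ ($Q{\left(T,X \right)} = \frac{152 + T}{-185} = \left(152 + T\right) \left(- \frac{1}{185}\right) = - \frac{152}{185} - \frac{T}{185}$)
$- \frac{56}{-8723 - 60597} - \frac{202783}{Q{\left(274 + \frac{-128 - 151}{-105 - 147},b{\left(0,-23 \right)} \right)}} = - \frac{56}{-8723 - 60597} - \frac{202783}{- \frac{152}{185} - \frac{274 + \frac{-128 - 151}{-105 - 147}}{185}} = - \frac{56}{-8723 - 60597} - \frac{202783}{- \frac{152}{185} - \frac{274 - \frac{279}{-252}}{185}} = - \frac{56}{-69320} - \frac{202783}{- \frac{152}{185} - \frac{274 - - \frac{31}{28}}{185}} = \left(-56\right) \left(- \frac{1}{69320}\right) - \frac{202783}{- \frac{152}{185} - \frac{274 + \frac{31}{28}}{185}} = \frac{7}{8665} - \frac{202783}{- \frac{152}{185} - \frac{7703}{5180}} = \frac{7}{8665} - \frac{202783}{- \frac{11959}{5180}} = \frac{7}{8665} - - \frac{1050415940}{11959} = \frac{7}{8665} + \frac{1050415940}{11959} = \frac{9101854203813}{103624735}$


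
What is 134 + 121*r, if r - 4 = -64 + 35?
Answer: -2891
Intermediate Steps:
r = -25 (r = 4 + (-64 + 35) = 4 - 29 = -25)
134 + 121*r = 134 + 121*(-25) = 134 - 3025 = -2891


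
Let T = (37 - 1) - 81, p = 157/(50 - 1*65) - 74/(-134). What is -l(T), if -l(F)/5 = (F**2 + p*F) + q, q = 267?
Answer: 917280/67 ≈ 13691.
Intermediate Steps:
p = -9964/1005 (p = 157/(50 - 65) - 74*(-1/134) = 157/(-15) + 37/67 = 157*(-1/15) + 37/67 = -157/15 + 37/67 = -9964/1005 ≈ -9.9144)
T = -45 (T = 36 - 81 = -45)
l(F) = -1335 - 5*F**2 + 9964*F/201 (l(F) = -5*((F**2 - 9964*F/1005) + 267) = -5*(267 + F**2 - 9964*F/1005) = -1335 - 5*F**2 + 9964*F/201)
-l(T) = -(-1335 - 5*(-45)**2 + (9964/201)*(-45)) = -(-1335 - 5*2025 - 149460/67) = -(-1335 - 10125 - 149460/67) = -1*(-917280/67) = 917280/67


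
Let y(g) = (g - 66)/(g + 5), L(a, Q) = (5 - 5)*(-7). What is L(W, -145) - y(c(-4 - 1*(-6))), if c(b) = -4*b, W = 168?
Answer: -74/3 ≈ -24.667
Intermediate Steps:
L(a, Q) = 0 (L(a, Q) = 0*(-7) = 0)
y(g) = (-66 + g)/(5 + g)
L(W, -145) - y(c(-4 - 1*(-6))) = 0 - (-66 - 4*(-4 - 1*(-6)))/(5 - 4*(-4 - 1*(-6))) = 0 - (-66 - 4*(-4 + 6))/(5 - 4*(-4 + 6)) = 0 - (-66 - 4*2)/(5 - 4*2) = 0 - (-66 - 8)/(5 - 8) = 0 - (-74)/(-3) = 0 - (-1)*(-74)/3 = 0 - 1*74/3 = 0 - 74/3 = -74/3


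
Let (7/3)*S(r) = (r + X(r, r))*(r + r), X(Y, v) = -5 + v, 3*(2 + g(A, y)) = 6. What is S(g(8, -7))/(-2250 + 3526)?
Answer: 0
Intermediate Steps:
g(A, y) = 0 (g(A, y) = -2 + (⅓)*6 = -2 + 2 = 0)
S(r) = 6*r*(-5 + 2*r)/7 (S(r) = 3*((r + (-5 + r))*(r + r))/7 = 3*((-5 + 2*r)*(2*r))/7 = 3*(2*r*(-5 + 2*r))/7 = 6*r*(-5 + 2*r)/7)
S(g(8, -7))/(-2250 + 3526) = ((6/7)*0*(-5 + 2*0))/(-2250 + 3526) = ((6/7)*0*(-5 + 0))/1276 = ((6/7)*0*(-5))*(1/1276) = 0*(1/1276) = 0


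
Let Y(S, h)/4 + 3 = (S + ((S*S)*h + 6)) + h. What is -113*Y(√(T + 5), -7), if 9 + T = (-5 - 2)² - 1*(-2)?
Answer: 150516 - 452*√47 ≈ 1.4742e+5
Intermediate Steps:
T = 42 (T = -9 + ((-5 - 2)² - 1*(-2)) = -9 + ((-7)² + 2) = -9 + (49 + 2) = -9 + 51 = 42)
Y(S, h) = 12 + 4*S + 4*h + 4*h*S² (Y(S, h) = -12 + 4*((S + ((S*S)*h + 6)) + h) = -12 + 4*((S + (S²*h + 6)) + h) = -12 + 4*((S + (h*S² + 6)) + h) = -12 + 4*((S + (6 + h*S²)) + h) = -12 + 4*((6 + S + h*S²) + h) = -12 + 4*(6 + S + h + h*S²) = -12 + (24 + 4*S + 4*h + 4*h*S²) = 12 + 4*S + 4*h + 4*h*S²)
-113*Y(√(T + 5), -7) = -113*(12 + 4*√(42 + 5) + 4*(-7) + 4*(-7)*(√(42 + 5))²) = -113*(12 + 4*√47 - 28 + 4*(-7)*(√47)²) = -113*(12 + 4*√47 - 28 + 4*(-7)*47) = -113*(12 + 4*√47 - 28 - 1316) = -113*(-1332 + 4*√47) = 150516 - 452*√47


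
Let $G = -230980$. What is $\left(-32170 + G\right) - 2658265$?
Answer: $-2921415$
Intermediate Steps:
$\left(-32170 + G\right) - 2658265 = \left(-32170 - 230980\right) - 2658265 = -263150 - 2658265 = -2921415$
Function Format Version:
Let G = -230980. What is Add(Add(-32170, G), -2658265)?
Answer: -2921415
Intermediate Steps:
Add(Add(-32170, G), -2658265) = Add(Add(-32170, -230980), -2658265) = Add(-263150, -2658265) = -2921415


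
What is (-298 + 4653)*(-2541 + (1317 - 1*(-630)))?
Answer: -2586870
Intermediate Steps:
(-298 + 4653)*(-2541 + (1317 - 1*(-630))) = 4355*(-2541 + (1317 + 630)) = 4355*(-2541 + 1947) = 4355*(-594) = -2586870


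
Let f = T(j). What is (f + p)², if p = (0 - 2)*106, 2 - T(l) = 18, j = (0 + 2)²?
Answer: 51984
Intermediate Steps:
j = 4 (j = 2² = 4)
T(l) = -16 (T(l) = 2 - 1*18 = 2 - 18 = -16)
f = -16
p = -212 (p = -2*106 = -212)
(f + p)² = (-16 - 212)² = (-228)² = 51984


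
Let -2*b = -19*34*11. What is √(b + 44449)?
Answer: √48002 ≈ 219.09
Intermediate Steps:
b = 3553 (b = -(-19*34)*11/2 = -(-323)*11 = -½*(-7106) = 3553)
√(b + 44449) = √(3553 + 44449) = √48002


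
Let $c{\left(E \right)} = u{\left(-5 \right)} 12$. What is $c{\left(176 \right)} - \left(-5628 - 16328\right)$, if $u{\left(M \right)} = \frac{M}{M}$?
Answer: $21968$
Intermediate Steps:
$u{\left(M \right)} = 1$
$c{\left(E \right)} = 12$ ($c{\left(E \right)} = 1 \cdot 12 = 12$)
$c{\left(176 \right)} - \left(-5628 - 16328\right) = 12 - \left(-5628 - 16328\right) = 12 - -21956 = 12 + 21956 = 21968$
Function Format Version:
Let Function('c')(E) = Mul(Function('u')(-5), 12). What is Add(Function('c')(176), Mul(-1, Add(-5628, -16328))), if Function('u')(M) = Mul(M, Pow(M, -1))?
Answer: 21968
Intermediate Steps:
Function('u')(M) = 1
Function('c')(E) = 12 (Function('c')(E) = Mul(1, 12) = 12)
Add(Function('c')(176), Mul(-1, Add(-5628, -16328))) = Add(12, Mul(-1, Add(-5628, -16328))) = Add(12, Mul(-1, -21956)) = Add(12, 21956) = 21968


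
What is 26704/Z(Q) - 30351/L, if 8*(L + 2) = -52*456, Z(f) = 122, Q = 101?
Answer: 41453443/180926 ≈ 229.12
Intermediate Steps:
L = -2966 (L = -2 + (-52*456)/8 = -2 + (⅛)*(-23712) = -2 - 2964 = -2966)
26704/Z(Q) - 30351/L = 26704/122 - 30351/(-2966) = 26704*(1/122) - 30351*(-1/2966) = 13352/61 + 30351/2966 = 41453443/180926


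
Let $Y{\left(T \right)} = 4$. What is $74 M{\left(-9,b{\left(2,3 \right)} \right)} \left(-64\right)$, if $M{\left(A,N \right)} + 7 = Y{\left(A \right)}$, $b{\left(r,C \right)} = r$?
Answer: $14208$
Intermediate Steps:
$M{\left(A,N \right)} = -3$ ($M{\left(A,N \right)} = -7 + 4 = -3$)
$74 M{\left(-9,b{\left(2,3 \right)} \right)} \left(-64\right) = 74 \left(-3\right) \left(-64\right) = \left(-222\right) \left(-64\right) = 14208$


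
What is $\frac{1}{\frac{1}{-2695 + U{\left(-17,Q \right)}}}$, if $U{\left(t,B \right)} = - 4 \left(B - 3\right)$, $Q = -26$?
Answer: $-2579$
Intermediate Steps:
$U{\left(t,B \right)} = 12 - 4 B$ ($U{\left(t,B \right)} = - 4 \left(-3 + B\right) = 12 - 4 B$)
$\frac{1}{\frac{1}{-2695 + U{\left(-17,Q \right)}}} = \frac{1}{\frac{1}{-2695 + \left(12 - -104\right)}} = \frac{1}{\frac{1}{-2695 + \left(12 + 104\right)}} = \frac{1}{\frac{1}{-2695 + 116}} = \frac{1}{\frac{1}{-2579}} = \frac{1}{- \frac{1}{2579}} = -2579$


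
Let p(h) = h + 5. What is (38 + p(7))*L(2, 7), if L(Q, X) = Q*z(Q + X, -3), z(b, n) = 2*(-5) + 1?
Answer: -900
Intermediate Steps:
z(b, n) = -9 (z(b, n) = -10 + 1 = -9)
p(h) = 5 + h
L(Q, X) = -9*Q (L(Q, X) = Q*(-9) = -9*Q)
(38 + p(7))*L(2, 7) = (38 + (5 + 7))*(-9*2) = (38 + 12)*(-18) = 50*(-18) = -900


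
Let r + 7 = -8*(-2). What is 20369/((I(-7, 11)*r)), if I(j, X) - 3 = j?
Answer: -20369/36 ≈ -565.81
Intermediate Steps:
I(j, X) = 3 + j
r = 9 (r = -7 - 8*(-2) = -7 + 16 = 9)
20369/((I(-7, 11)*r)) = 20369/(((3 - 7)*9)) = 20369/((-4*9)) = 20369/(-36) = 20369*(-1/36) = -20369/36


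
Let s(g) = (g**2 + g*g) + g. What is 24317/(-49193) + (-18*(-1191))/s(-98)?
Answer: 98316944/156679705 ≈ 0.62750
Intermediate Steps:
s(g) = g + 2*g**2 (s(g) = (g**2 + g**2) + g = 2*g**2 + g = g + 2*g**2)
24317/(-49193) + (-18*(-1191))/s(-98) = 24317/(-49193) + (-18*(-1191))/((-98*(1 + 2*(-98)))) = 24317*(-1/49193) + 21438/((-98*(1 - 196))) = -24317/49193 + 21438/((-98*(-195))) = -24317/49193 + 21438/19110 = -24317/49193 + 21438*(1/19110) = -24317/49193 + 3573/3185 = 98316944/156679705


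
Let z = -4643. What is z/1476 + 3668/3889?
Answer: -12642659/5740164 ≈ -2.2025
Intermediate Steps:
z/1476 + 3668/3889 = -4643/1476 + 3668/3889 = -12642659/5740164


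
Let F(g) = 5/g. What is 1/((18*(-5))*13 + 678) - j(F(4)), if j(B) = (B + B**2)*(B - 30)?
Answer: 636509/7872 ≈ 80.857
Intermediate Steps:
j(B) = (-30 + B)*(B + B**2) (j(B) = (B + B**2)*(-30 + B) = (-30 + B)*(B + B**2))
1/((18*(-5))*13 + 678) - j(F(4)) = 1/((18*(-5))*13 + 678) - 5/4*(-30 + (5/4)**2 - 145/4) = 1/(-90*13 + 678) - 5*(1/4)*(-30 + (5*(1/4))**2 - 145/4) = 1/(-1170 + 678) - 5*(-30 + (5/4)**2 - 29*5/4)/4 = 1/(-492) - 5*(-30 + 25/16 - 145/4)/4 = -1/492 - 5*(-1035)/(4*16) = -1/492 - 1*(-5175/64) = -1/492 + 5175/64 = 636509/7872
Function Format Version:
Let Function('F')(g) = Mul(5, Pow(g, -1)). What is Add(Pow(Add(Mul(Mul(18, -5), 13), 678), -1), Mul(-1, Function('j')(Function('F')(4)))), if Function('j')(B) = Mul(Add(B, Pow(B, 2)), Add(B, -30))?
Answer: Rational(636509, 7872) ≈ 80.857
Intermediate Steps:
Function('j')(B) = Mul(Add(-30, B), Add(B, Pow(B, 2))) (Function('j')(B) = Mul(Add(B, Pow(B, 2)), Add(-30, B)) = Mul(Add(-30, B), Add(B, Pow(B, 2))))
Add(Pow(Add(Mul(Mul(18, -5), 13), 678), -1), Mul(-1, Function('j')(Function('F')(4)))) = Add(Pow(Add(Mul(Mul(18, -5), 13), 678), -1), Mul(-1, Mul(Mul(5, Pow(4, -1)), Add(-30, Pow(Mul(5, Pow(4, -1)), 2), Mul(-29, Mul(5, Pow(4, -1))))))) = Add(Pow(Add(Mul(-90, 13), 678), -1), Mul(-1, Mul(Mul(5, Rational(1, 4)), Add(-30, Pow(Mul(5, Rational(1, 4)), 2), Mul(-29, Mul(5, Rational(1, 4))))))) = Add(Pow(Add(-1170, 678), -1), Mul(-1, Mul(Rational(5, 4), Add(-30, Pow(Rational(5, 4), 2), Mul(-29, Rational(5, 4)))))) = Add(Pow(-492, -1), Mul(-1, Mul(Rational(5, 4), Add(-30, Rational(25, 16), Rational(-145, 4))))) = Add(Rational(-1, 492), Mul(-1, Mul(Rational(5, 4), Rational(-1035, 16)))) = Add(Rational(-1, 492), Mul(-1, Rational(-5175, 64))) = Add(Rational(-1, 492), Rational(5175, 64)) = Rational(636509, 7872)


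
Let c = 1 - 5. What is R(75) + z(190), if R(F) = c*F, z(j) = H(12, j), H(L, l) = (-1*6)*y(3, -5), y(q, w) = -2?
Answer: -288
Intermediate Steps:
c = -4
H(L, l) = 12 (H(L, l) = -1*6*(-2) = -6*(-2) = 12)
z(j) = 12
R(F) = -4*F
R(75) + z(190) = -4*75 + 12 = -300 + 12 = -288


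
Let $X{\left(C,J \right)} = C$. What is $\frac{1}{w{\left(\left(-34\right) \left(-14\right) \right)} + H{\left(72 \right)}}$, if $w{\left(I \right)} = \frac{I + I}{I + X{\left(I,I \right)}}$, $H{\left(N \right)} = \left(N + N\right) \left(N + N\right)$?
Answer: $\frac{1}{20737} \approx 4.8223 \cdot 10^{-5}$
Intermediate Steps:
$H{\left(N \right)} = 4 N^{2}$ ($H{\left(N \right)} = 2 N 2 N = 4 N^{2}$)
$w{\left(I \right)} = 1$ ($w{\left(I \right)} = \frac{I + I}{I + I} = \frac{2 I}{2 I} = 2 I \frac{1}{2 I} = 1$)
$\frac{1}{w{\left(\left(-34\right) \left(-14\right) \right)} + H{\left(72 \right)}} = \frac{1}{1 + 4 \cdot 72^{2}} = \frac{1}{1 + 4 \cdot 5184} = \frac{1}{1 + 20736} = \frac{1}{20737}$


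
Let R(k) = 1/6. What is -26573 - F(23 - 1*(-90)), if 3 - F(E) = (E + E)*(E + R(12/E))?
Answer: -3001/3 ≈ -1000.3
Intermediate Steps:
R(k) = ⅙
F(E) = 3 - 2*E*(⅙ + E) (F(E) = 3 - (E + E)*(E + ⅙) = 3 - 2*E*(⅙ + E))
-26573 - F(23 - 1*(-90)) = -26573 - (3 - 2*(23 - 1*(-90))² - (23 - 1*(-90))/3) = -26573 - (3 - 2*(23 + 90)² - (23 + 90)/3) = -26573 - (3 - 2*113² - ⅓*113) = -26573 - (3 - 2*12769 - 113/3) = -26573 - (3 - 25538 - 113/3) = -26573 - 1*(-76718/3) = -26573 + 76718/3 = -3001/3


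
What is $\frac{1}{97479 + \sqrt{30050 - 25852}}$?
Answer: $\frac{97479}{9502151243} - \frac{\sqrt{4198}}{9502151243} \approx 1.0252 \cdot 10^{-5}$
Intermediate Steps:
$\frac{1}{97479 + \sqrt{30050 - 25852}} = \frac{1}{97479 + \sqrt{4198}}$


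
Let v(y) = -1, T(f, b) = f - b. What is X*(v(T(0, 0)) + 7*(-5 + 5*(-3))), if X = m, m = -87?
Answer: 12267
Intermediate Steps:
X = -87
X*(v(T(0, 0)) + 7*(-5 + 5*(-3))) = -87*(-1 + 7*(-5 + 5*(-3))) = -87*(-1 + 7*(-5 - 15)) = -87*(-1 + 7*(-20)) = -87*(-1 - 140) = -87*(-141) = 12267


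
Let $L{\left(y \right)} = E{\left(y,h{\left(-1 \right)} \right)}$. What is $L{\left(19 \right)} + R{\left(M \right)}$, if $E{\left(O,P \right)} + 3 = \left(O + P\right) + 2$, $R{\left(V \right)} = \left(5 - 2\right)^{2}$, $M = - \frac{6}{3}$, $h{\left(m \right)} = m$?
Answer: $26$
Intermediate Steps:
$M = -2$ ($M = \left(-6\right) \frac{1}{3} = -2$)
$R{\left(V \right)} = 9$ ($R{\left(V \right)} = 3^{2} = 9$)
$E{\left(O,P \right)} = -1 + O + P$ ($E{\left(O,P \right)} = -3 + \left(\left(O + P\right) + 2\right) = -3 + \left(2 + O + P\right) = -1 + O + P$)
$L{\left(y \right)} = -2 + y$ ($L{\left(y \right)} = -1 + y - 1 = -2 + y$)
$L{\left(19 \right)} + R{\left(M \right)} = \left(-2 + 19\right) + 9 = 17 + 9 = 26$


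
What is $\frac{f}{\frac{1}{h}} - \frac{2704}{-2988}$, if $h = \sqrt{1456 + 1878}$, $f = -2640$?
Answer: $\frac{676}{747} - 2640 \sqrt{3334} \approx -1.5243 \cdot 10^{5}$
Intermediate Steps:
$h = \sqrt{3334} \approx 57.741$
$\frac{f}{\frac{1}{h}} - \frac{2704}{-2988} = - \frac{2640}{\frac{1}{\sqrt{3334}}} - \frac{2704}{-2988} = - \frac{2640}{\frac{1}{3334} \sqrt{3334}} - - \frac{676}{747} = - 2640 \sqrt{3334} + \frac{676}{747} = \frac{676}{747} - 2640 \sqrt{3334}$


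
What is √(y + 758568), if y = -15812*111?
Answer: 2*I*√249141 ≈ 998.28*I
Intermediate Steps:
y = -1755132
√(y + 758568) = √(-1755132 + 758568) = √(-996564) = 2*I*√249141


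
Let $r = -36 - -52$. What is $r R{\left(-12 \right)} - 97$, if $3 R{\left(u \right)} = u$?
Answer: $-161$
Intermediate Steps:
$R{\left(u \right)} = \frac{u}{3}$
$r = 16$ ($r = -36 + 52 = 16$)
$r R{\left(-12 \right)} - 97 = 16 \cdot \frac{1}{3} \left(-12\right) - 97 = 16 \left(-4\right) - 97 = -64 - 97 = -161$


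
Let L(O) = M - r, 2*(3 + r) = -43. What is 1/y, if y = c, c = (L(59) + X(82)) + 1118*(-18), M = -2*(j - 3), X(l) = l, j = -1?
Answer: -2/40019 ≈ -4.9976e-5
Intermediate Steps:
r = -49/2 (r = -3 + (½)*(-43) = -3 - 43/2 = -49/2 ≈ -24.500)
M = 8 (M = -2*(-1 - 3) = -2*(-4) = 8)
L(O) = 65/2 (L(O) = 8 - 1*(-49/2) = 8 + 49/2 = 65/2)
c = -40019/2 (c = (65/2 + 82) + 1118*(-18) = 229/2 - 20124 = -40019/2 ≈ -20010.)
y = -40019/2 ≈ -20010.
1/y = 1/(-40019/2) = -2/40019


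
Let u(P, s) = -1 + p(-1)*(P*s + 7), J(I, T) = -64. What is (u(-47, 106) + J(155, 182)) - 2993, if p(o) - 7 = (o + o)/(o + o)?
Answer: -42858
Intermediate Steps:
p(o) = 8 (p(o) = 7 + (o + o)/(o + o) = 7 + (2*o)/((2*o)) = 7 + (2*o)*(1/(2*o)) = 7 + 1 = 8)
u(P, s) = 55 + 8*P*s (u(P, s) = -1 + 8*(P*s + 7) = -1 + 8*(7 + P*s) = -1 + (56 + 8*P*s) = 55 + 8*P*s)
(u(-47, 106) + J(155, 182)) - 2993 = ((55 + 8*(-47)*106) - 64) - 2993 = ((55 - 39856) - 64) - 2993 = (-39801 - 64) - 2993 = -39865 - 2993 = -42858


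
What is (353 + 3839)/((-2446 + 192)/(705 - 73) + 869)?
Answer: 1324672/273477 ≈ 4.8438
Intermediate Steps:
(353 + 3839)/((-2446 + 192)/(705 - 73) + 869) = 4192/(-2254/632 + 869) = 4192/(-2254*1/632 + 869) = 4192/(-1127/316 + 869) = 4192/(273477/316) = 4192*(316/273477) = 1324672/273477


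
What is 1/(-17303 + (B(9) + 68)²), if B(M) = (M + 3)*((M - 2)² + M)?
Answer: 1/566393 ≈ 1.7656e-6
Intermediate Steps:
B(M) = (3 + M)*(M + (-2 + M)²) (B(M) = (3 + M)*((-2 + M)² + M) = (3 + M)*(M + (-2 + M)²))
1/(-17303 + (B(9) + 68)²) = 1/(-17303 + ((12 + 9³ - 5*9) + 68)²) = 1/(-17303 + ((12 + 729 - 45) + 68)²) = 1/(-17303 + (696 + 68)²) = 1/(-17303 + 764²) = 1/(-17303 + 583696) = 1/566393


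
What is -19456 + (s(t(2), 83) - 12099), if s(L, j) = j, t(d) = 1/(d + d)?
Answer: -31472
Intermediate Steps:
t(d) = 1/(2*d)
-19456 + (s(t(2), 83) - 12099) = -19456 + (83 - 12099) = -19456 - 12016 = -31472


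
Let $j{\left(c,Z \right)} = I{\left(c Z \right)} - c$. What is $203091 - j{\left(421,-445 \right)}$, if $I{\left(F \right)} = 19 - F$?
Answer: $16148$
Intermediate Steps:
$j{\left(c,Z \right)} = 19 - c - Z c$ ($j{\left(c,Z \right)} = \left(19 - c Z\right) - c = \left(19 - Z c\right) - c = 19 - c - Z c$)
$203091 - j{\left(421,-445 \right)} = 203091 - \left(19 - 421 - \left(-445\right) 421\right) = 203091 - \left(19 - 421 + 187345\right) = 203091 - 186943 = 16148$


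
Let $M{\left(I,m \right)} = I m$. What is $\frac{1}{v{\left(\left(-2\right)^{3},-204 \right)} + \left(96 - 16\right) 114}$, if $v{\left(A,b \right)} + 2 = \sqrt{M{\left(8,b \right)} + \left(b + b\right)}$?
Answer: $\frac{4559}{41569982} - \frac{i \sqrt{510}}{41569982} \approx 0.00010967 - 5.4326 \cdot 10^{-7} i$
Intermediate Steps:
$v{\left(A,b \right)} = -2 + \sqrt{10} \sqrt{b}$ ($v{\left(A,b \right)} = -2 + \sqrt{8 b + \left(b + b\right)} = -2 + \sqrt{8 b + 2 b} = -2 + \sqrt{10 b} = -2 + \sqrt{10} \sqrt{b}$)
$\frac{1}{v{\left(\left(-2\right)^{3},-204 \right)} + \left(96 - 16\right) 114} = \frac{1}{\left(-2 + \sqrt{10} \sqrt{-204}\right) + \left(96 - 16\right) 114} = \frac{1}{\left(-2 + \sqrt{10} \cdot 2 i \sqrt{51}\right) + \left(96 - 16\right) 114} = \frac{1}{\left(-2 + 2 i \sqrt{510}\right) + 80 \cdot 114} = \frac{1}{\left(-2 + 2 i \sqrt{510}\right) + 9120} = \frac{1}{9118 + 2 i \sqrt{510}}$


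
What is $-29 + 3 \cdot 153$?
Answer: $430$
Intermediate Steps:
$-29 + 3 \cdot 153 = -29 + 459 = 430$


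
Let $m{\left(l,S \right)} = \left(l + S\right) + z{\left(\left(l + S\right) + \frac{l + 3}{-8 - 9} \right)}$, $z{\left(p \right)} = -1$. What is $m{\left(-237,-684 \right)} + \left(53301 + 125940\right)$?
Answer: $178319$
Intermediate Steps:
$m{\left(l,S \right)} = -1 + S + l$ ($m{\left(l,S \right)} = \left(l + S\right) - 1 = \left(S + l\right) - 1 = -1 + S + l$)
$m{\left(-237,-684 \right)} + \left(53301 + 125940\right) = \left(-1 - 684 - 237\right) + \left(53301 + 125940\right) = -922 + 179241 = 178319$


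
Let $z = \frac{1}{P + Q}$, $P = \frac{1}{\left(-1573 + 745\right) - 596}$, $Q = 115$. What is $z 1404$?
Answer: $\frac{1999296}{163759} \approx 12.209$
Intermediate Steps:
$P = - \frac{1}{1424}$ ($P = \frac{1}{-828 - 596} = \frac{1}{-1424} = - \frac{1}{1424} \approx -0.00070225$)
$z = \frac{1424}{163759}$ ($z = \frac{1}{- \frac{1}{1424} + 115} = \frac{1}{\frac{163759}{1424}} = \frac{1424}{163759} \approx 0.0086957$)
$z 1404 = \frac{1424}{163759} \cdot 1404 = \frac{1999296}{163759}$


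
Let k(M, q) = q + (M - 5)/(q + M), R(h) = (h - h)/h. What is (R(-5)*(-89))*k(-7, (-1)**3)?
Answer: 0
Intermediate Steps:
R(h) = 0 (R(h) = 0/h = 0)
k(M, q) = q + (-5 + M)/(M + q)
(R(-5)*(-89))*k(-7, (-1)**3) = (0*(-89))*((-5 - 7 + ((-1)**3)**2 - 7*(-1)**3)/(-7 + (-1)**3)) = 0*((-5 - 7 + (-1)**2 - 7*(-1))/(-7 - 1)) = 0*((-5 - 7 + 1 + 7)/(-8)) = 0*(-1/8*(-4)) = 0*(1/2) = 0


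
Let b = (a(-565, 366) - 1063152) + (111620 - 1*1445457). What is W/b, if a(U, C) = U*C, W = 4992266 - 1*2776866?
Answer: -116600/137041 ≈ -0.85084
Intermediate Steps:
W = 2215400 (W = 4992266 - 2776866 = 2215400)
a(U, C) = C*U
b = -2603779 (b = (366*(-565) - 1063152) + (111620 - 1*1445457) = (-206790 - 1063152) + (111620 - 1445457) = -1269942 - 1333837 = -2603779)
W/b = 2215400/(-2603779) = 2215400*(-1/2603779) = -116600/137041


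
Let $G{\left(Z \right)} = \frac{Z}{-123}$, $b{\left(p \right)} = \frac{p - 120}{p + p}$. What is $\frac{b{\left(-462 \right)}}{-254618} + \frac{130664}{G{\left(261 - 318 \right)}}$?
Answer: $\frac{210063031704685}{745012268} \approx 2.8196 \cdot 10^{5}$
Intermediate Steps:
$b{\left(p \right)} = \frac{-120 + p}{2 p}$
$G{\left(Z \right)} = - \frac{Z}{123}$ ($G{\left(Z \right)} = Z \left(- \frac{1}{123}\right) = - \frac{Z}{123}$)
$\frac{b{\left(-462 \right)}}{-254618} + \frac{130664}{G{\left(261 - 318 \right)}} = \frac{\frac{1}{2} \frac{1}{-462} \left(-120 - 462\right)}{-254618} + \frac{130664}{\left(- \frac{1}{123}\right) \left(261 - 318\right)} = \frac{1}{2} \left(- \frac{1}{462}\right) \left(-582\right) \left(- \frac{1}{254618}\right) + \frac{130664}{\left(- \frac{1}{123}\right) \left(-57\right)} = \frac{97}{154} \left(- \frac{1}{254618}\right) + \frac{130664}{\frac{19}{41}} = - \frac{97}{39211172} + 130664 \cdot \frac{41}{19} = - \frac{97}{39211172} + \frac{5357224}{19} = \frac{210063031704685}{745012268}$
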